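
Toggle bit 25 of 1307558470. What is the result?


1307558470 ^ (1 << 25) = 1307558470 ^ 33554432 = 1341112902

1341112902


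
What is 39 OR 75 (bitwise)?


0b100111 | 0b1001011 = 0b1101111 = 111

111


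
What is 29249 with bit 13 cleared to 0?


29249 & ~(1 << 13) = 21057

21057


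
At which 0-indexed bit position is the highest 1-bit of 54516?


0b1101010011110100. Highest set bit at position 15

15


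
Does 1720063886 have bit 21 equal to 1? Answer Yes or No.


0b1100110100001100001011110001110, bit 21 = 0. No

No


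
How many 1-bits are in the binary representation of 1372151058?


0b1010001110010010101110100010010 has 14 set bits

14


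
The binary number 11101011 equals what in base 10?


11101011 in decimal = 235

235


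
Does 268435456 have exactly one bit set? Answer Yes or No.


0b10000000000000000000000000000. Only one bit set => Yes

Yes


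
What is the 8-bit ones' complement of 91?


91 ^ 255 = 164

164


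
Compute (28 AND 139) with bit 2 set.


Step 1: 28 & 139 = 8
Step 2: 8 | (1 << 2) = 8 | 4 = 12

12


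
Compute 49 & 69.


0b110001 & 0b1000101 = 0b1 = 1

1


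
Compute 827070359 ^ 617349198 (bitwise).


0b110001010011000001011110010111 ^ 0b100100110011000000000001001110 = 0b10101100000000001011111011001 = 360716249

360716249


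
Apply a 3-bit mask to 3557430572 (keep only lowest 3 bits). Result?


3557430572 & 7 = 4

4


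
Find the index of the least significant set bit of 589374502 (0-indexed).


0b100011001000010010010000100110. Lowest set bit at position 1

1


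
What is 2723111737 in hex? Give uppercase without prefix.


2723111737 = A24F6339 hex

A24F6339


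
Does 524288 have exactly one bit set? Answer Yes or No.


0b10000000000000000000. Only one bit set => Yes

Yes


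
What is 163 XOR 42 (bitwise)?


0b10100011 ^ 0b101010 = 0b10001001 = 137

137


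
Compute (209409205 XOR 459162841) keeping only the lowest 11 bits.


Step 1: 209409205 ^ 459162841 = 388305004
Step 2: 388305004 & 2047 = 108

108


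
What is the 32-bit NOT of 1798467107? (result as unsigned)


~0b1101011001100100110111000100011 = 0b10010100110011011001000111011100 = 2496500188 (32-bit unsigned)

2496500188


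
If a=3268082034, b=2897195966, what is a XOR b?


3268082034 ^ 2897195966 = 1852132044

1852132044


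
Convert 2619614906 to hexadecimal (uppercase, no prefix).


2619614906 = 9C2426BA hex

9C2426BA


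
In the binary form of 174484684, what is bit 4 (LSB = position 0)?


0b1010011001100110110011001100, position 4 = 0

0


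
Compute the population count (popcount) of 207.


0b11001111 has 6 set bits

6


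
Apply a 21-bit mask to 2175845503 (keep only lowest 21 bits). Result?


2175845503 & 2097151 = 1098879

1098879


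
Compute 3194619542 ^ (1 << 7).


3194619542 ^ (1 << 7) = 3194619542 ^ 128 = 3194619414

3194619414


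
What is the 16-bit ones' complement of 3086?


3086 ^ 65535 = 62449

62449


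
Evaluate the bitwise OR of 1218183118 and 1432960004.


0b1001000100110111111111111001110 | 0b1010101011010010011110000000100 = 0b1011101111110111111111111001110 = 1576796110

1576796110


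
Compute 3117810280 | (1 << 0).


3117810280 | (1 << 0) = 3117810280 | 1 = 3117810281

3117810281


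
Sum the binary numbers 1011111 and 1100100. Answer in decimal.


1011111 + 1100100 = 11000011 = 195

195


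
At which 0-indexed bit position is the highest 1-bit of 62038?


0b1111001001010110. Highest set bit at position 15

15


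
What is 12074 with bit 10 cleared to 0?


12074 & ~(1 << 10) = 11050

11050


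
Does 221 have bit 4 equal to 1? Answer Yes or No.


0b11011101, bit 4 = 1. Yes

Yes


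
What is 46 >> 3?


0b101110 >> 3 = 0b101 = 5

5


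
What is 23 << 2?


0b10111 << 2 = 0b1011100 = 92

92


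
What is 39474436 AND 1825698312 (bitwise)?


0b10010110100101010100000100 & 0b1101100110100011111001000001000 = 0b10100000101000000000000 = 5263360

5263360


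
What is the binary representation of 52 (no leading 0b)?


52 = 110100 in binary

110100


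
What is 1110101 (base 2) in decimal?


1110101 in decimal = 117

117


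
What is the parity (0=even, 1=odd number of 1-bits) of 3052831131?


0b10110101111101101000000110011011 has 18 ones => parity 0

0


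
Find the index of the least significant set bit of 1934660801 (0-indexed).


0b1110011010100001001010011000001. Lowest set bit at position 0

0


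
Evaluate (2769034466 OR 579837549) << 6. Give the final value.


Step 1: 2769034466 | 579837549 = 2811207407
Step 2: 2811207407 << 6 = 179917274048

179917274048


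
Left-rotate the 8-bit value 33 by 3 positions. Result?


Rotate 0b100001 left by 3 (8-bit) = 0b1001 = 9

9


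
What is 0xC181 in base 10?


C181 hex = 49537 decimal

49537


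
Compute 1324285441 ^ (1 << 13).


1324285441 ^ (1 << 13) = 1324285441 ^ 8192 = 1324277249

1324277249


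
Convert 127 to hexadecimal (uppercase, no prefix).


127 = 7F hex

7F


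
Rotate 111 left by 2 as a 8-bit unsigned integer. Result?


Rotate 0b1101111 left by 2 (8-bit) = 0b10111101 = 189

189


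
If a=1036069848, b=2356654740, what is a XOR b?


1036069848 ^ 2356654740 = 2981534028

2981534028


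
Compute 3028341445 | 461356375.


0b10110100100000001101001011000101 | 0b11011011111111011110101010111 = 0b10111111111111111111111111010111 = 3221225431

3221225431


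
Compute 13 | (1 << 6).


13 | (1 << 6) = 13 | 64 = 77

77


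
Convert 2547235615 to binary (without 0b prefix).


2547235615 = 10010111110100111011101100011111 in binary

10010111110100111011101100011111


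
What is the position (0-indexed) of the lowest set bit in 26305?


0b110011011000001. Lowest set bit at position 0

0


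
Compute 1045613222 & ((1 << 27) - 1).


1045613222 & 134217727 = 106089126

106089126


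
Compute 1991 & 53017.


0b11111000111 & 0b1100111100011001 = 0b11100000001 = 1793

1793


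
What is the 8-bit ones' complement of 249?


249 ^ 255 = 6

6


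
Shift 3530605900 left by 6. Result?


0b11010010011100001100010101001100 << 6 = 0b11010010011100001100010101001100000000 = 225958777600

225958777600


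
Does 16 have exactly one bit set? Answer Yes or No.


0b10000. Only one bit set => Yes

Yes


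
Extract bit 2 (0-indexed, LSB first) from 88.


0b1011000, position 2 = 0

0


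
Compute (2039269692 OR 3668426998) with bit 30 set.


Step 1: 2039269692 | 3668426998 = 4222601726
Step 2: 4222601726 | (1 << 30) = 4222601726 | 1073741824 = 4222601726

4222601726


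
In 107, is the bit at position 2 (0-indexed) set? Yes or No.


0b1101011, bit 2 = 0. No

No


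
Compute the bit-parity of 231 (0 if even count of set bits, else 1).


0b11100111 has 6 ones => parity 0

0


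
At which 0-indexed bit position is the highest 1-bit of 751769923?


0b101100110011110001100101000011. Highest set bit at position 29

29


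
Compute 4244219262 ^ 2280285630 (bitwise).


0b11111100111110011010010101111110 ^ 0b10000111111010100110010110111110 = 0b1111011000100111100000011000000 = 2064892096

2064892096


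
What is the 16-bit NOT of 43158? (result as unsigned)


~0b1010100010010110 = 0b101011101101001 = 22377 (16-bit unsigned)

22377


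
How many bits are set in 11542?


0b10110100010110 has 7 set bits

7


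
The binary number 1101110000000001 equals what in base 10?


1101110000000001 in decimal = 56321

56321


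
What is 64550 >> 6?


0b1111110000100110 >> 6 = 0b1111110000 = 1008

1008


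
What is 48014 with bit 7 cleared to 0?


48014 & ~(1 << 7) = 47886

47886


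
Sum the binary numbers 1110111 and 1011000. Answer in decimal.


1110111 + 1011000 = 11001111 = 207

207


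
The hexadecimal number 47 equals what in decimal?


47 hex = 71 decimal

71


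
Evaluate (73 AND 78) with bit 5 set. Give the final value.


Step 1: 73 & 78 = 72
Step 2: 72 | (1 << 5) = 72 | 32 = 104

104


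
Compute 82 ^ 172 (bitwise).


0b1010010 ^ 0b10101100 = 0b11111110 = 254

254


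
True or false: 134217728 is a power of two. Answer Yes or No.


0b1000000000000000000000000000. Only one bit set => Yes

Yes


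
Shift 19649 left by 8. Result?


0b100110011000001 << 8 = 0b10011001100000100000000 = 5030144

5030144


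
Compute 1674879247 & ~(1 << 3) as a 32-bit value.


1674879247 & ~(1 << 3) = 1674879239

1674879239


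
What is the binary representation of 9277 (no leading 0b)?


9277 = 10010000111101 in binary

10010000111101


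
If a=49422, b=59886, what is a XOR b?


49422 ^ 59886 = 10464

10464


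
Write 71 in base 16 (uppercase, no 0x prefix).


71 = 47 hex

47


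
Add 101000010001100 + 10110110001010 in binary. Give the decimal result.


101000010001100 + 10110110001010 = 111111000010110 = 32278

32278


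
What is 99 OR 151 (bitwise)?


0b1100011 | 0b10010111 = 0b11110111 = 247

247


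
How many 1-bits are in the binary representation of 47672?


0b1011101000111000 has 8 set bits

8


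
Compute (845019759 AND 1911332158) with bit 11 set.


Step 1: 845019759 & 1911332158 = 810326062
Step 2: 810326062 | (1 << 11) = 810326062 | 2048 = 810326062

810326062


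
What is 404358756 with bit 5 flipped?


404358756 ^ (1 << 5) = 404358756 ^ 32 = 404358724

404358724


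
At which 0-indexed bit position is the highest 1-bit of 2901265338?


0b10101100111011011100101110111010. Highest set bit at position 31

31


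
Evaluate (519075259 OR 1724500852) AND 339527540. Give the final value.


Step 1: 519075259 | 1724500852 = 2130313215
Step 2: 2130313215 & 339527540 = 339265396

339265396


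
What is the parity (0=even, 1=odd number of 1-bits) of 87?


0b1010111 has 5 ones => parity 1

1


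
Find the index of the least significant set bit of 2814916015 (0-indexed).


0b10100111110010000011010110101111. Lowest set bit at position 0

0


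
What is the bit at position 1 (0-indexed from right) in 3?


0b11, position 1 = 1

1


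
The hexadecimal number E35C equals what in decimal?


E35C hex = 58204 decimal

58204


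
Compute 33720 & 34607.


0b1000001110111000 & 0b1000011100101111 = 0b1000001100101000 = 33576

33576


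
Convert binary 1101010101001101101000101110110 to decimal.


1101010101001101101000101110110 in decimal = 1789317494

1789317494


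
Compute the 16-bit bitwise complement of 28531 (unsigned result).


~0b110111101110011 = 0b1001000010001100 = 37004 (16-bit unsigned)

37004


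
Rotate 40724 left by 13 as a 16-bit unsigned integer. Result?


Rotate 0b1001111100010100 left by 13 (16-bit) = 0b1001001111100010 = 37858

37858


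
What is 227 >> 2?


0b11100011 >> 2 = 0b111000 = 56

56


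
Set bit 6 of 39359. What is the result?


39359 | (1 << 6) = 39359 | 64 = 39423

39423


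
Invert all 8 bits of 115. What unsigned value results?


115 ^ 255 = 140

140


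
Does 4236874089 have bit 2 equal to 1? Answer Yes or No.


0b11111100100010011001000101101001, bit 2 = 0. No

No


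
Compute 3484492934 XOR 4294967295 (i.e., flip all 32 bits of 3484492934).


3484492934 ^ 4294967295 = 810474361

810474361


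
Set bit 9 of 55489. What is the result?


55489 | (1 << 9) = 55489 | 512 = 56001

56001


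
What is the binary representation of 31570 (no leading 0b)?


31570 = 111101101010010 in binary

111101101010010


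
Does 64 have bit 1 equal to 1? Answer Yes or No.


0b1000000, bit 1 = 0. No

No


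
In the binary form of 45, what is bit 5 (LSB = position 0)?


0b101101, position 5 = 1

1


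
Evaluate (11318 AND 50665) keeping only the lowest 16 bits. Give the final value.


Step 1: 11318 & 50665 = 1056
Step 2: 1056 & 65535 = 1056

1056


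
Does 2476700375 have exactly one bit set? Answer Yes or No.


0b10010011100111110111001011010111. Multiple bits set => No

No


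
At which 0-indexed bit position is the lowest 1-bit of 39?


0b100111. Lowest set bit at position 0

0


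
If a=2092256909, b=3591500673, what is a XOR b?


2092256909 ^ 3591500673 = 2862923020

2862923020


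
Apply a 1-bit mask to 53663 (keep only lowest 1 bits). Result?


53663 & 1 = 1

1


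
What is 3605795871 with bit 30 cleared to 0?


3605795871 & ~(1 << 30) = 2532054047

2532054047


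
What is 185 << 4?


0b10111001 << 4 = 0b101110010000 = 2960

2960


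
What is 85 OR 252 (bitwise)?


0b1010101 | 0b11111100 = 0b11111101 = 253

253


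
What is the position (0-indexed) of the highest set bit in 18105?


0b100011010111001. Highest set bit at position 14

14


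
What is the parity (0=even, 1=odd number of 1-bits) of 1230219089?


0b1001001010100111010011101010001 has 15 ones => parity 1

1


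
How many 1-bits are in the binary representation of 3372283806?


0b11001001000000001111011110011110 has 16 set bits

16


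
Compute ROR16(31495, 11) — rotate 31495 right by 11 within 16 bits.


Rotate 0b111101100000111 right by 11 (16-bit) = 0b110000011101111 = 24815

24815


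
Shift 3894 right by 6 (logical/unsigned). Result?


0b111100110110 >> 6 = 0b111100 = 60

60


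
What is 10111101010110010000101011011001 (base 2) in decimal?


10111101010110010000101011011001 in decimal = 3176729305

3176729305


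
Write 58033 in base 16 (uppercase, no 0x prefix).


58033 = E2B1 hex

E2B1


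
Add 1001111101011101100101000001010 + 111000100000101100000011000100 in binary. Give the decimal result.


1001111101011101100101000001010 + 111000100000101100000011000100 = 10001000001100011000101011001110 = 2284948174

2284948174


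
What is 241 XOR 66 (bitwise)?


0b11110001 ^ 0b1000010 = 0b10110011 = 179

179


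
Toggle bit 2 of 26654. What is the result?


26654 ^ (1 << 2) = 26654 ^ 4 = 26650

26650


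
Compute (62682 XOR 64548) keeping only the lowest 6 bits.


Step 1: 62682 ^ 64548 = 2302
Step 2: 2302 & 63 = 62

62


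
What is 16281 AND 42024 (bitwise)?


0b11111110011001 & 0b1010010000101000 = 0b10010000001000 = 9224

9224


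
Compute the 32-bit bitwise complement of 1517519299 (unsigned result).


~0b1011010011100111000000111000011 = 0b10100101100011000111111000111100 = 2777447996 (32-bit unsigned)

2777447996


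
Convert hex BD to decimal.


BD hex = 189 decimal

189


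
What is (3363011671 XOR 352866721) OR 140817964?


Step 1: 3363011671 ^ 352866721 = 3715837430
Step 2: 3715837430 | 140817964 = 3716136958

3716136958


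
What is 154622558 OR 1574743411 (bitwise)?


0b1001001101110101101001011110 | 0b1011101110111001010110101110011 = 0b1011101111111111111111101111111 = 1577058175

1577058175


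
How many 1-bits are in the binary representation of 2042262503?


0b1111001101110100111001111100111 has 21 set bits

21


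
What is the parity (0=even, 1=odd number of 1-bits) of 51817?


0b1100101001101001 has 8 ones => parity 0

0


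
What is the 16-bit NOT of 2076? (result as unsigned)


~0b100000011100 = 0b1111011111100011 = 63459 (16-bit unsigned)

63459


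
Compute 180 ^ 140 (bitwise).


0b10110100 ^ 0b10001100 = 0b111000 = 56

56


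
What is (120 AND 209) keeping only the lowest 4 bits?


Step 1: 120 & 209 = 80
Step 2: 80 & 15 = 0

0


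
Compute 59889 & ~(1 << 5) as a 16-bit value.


59889 & ~(1 << 5) = 59857

59857


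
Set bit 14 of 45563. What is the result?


45563 | (1 << 14) = 45563 | 16384 = 61947

61947


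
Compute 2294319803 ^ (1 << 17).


2294319803 ^ (1 << 17) = 2294319803 ^ 131072 = 2294450875

2294450875


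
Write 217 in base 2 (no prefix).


217 = 11011001 in binary

11011001


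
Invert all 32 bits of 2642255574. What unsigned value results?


2642255574 ^ 4294967295 = 1652711721

1652711721


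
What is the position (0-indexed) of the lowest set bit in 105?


0b1101001. Lowest set bit at position 0

0


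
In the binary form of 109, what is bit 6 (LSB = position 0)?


0b1101101, position 6 = 1

1


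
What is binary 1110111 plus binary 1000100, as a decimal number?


1110111 + 1000100 = 10111011 = 187

187


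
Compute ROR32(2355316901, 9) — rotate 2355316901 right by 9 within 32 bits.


Rotate 0b10001100011000110100100010100101 right by 9 (32-bit) = 0b1010010110001100011000110100100 = 1388720548

1388720548


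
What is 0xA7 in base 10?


A7 hex = 167 decimal

167


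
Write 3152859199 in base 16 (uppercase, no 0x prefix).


3152859199 = BBECD03F hex

BBECD03F


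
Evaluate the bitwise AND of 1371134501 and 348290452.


0b1010001101110011101101000100101 & 0b10100110000100111110110010100 = 0b10000100000000101100000000100 = 276846596

276846596


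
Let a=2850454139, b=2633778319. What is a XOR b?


2850454139 ^ 2633778319 = 890912500

890912500


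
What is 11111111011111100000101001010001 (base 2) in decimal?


11111111011111100000101001010001 in decimal = 4286450257

4286450257


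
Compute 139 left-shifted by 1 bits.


0b10001011 << 1 = 0b100010110 = 278

278


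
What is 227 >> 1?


0b11100011 >> 1 = 0b1110001 = 113

113


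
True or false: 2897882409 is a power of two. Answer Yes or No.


0b10101100101110100010110100101001. Multiple bits set => No

No


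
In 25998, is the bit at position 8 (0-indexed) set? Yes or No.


0b110010110001110, bit 8 = 1. Yes

Yes


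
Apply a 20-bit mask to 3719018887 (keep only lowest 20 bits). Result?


3719018887 & 1048575 = 768391

768391


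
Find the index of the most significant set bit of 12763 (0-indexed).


0b11000111011011. Highest set bit at position 13

13


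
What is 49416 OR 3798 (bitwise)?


0b1100000100001000 | 0b111011010110 = 0b1100111111011110 = 53214

53214


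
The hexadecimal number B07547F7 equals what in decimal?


B07547F7 hex = 2960476151 decimal

2960476151


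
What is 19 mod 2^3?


19 & 7 = 3

3


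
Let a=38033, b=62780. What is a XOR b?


38033 ^ 62780 = 25005

25005


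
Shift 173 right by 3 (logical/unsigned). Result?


0b10101101 >> 3 = 0b10101 = 21

21


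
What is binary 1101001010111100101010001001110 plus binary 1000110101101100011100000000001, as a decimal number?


1101001010111100101010001001110 + 1000110101101100011100000000001 = 10110000000101001000110001001111 = 2954136655

2954136655


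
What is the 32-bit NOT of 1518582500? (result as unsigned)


~0b1011010100000111011101011100100 = 0b10100101011111000100010100011011 = 2776384795 (32-bit unsigned)

2776384795


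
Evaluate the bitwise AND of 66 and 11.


0b1000010 & 0b1011 = 0b10 = 2

2


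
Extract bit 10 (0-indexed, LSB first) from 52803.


0b1100111001000011, position 10 = 1

1


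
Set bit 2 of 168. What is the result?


168 | (1 << 2) = 168 | 4 = 172

172


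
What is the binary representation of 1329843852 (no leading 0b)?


1329843852 = 1001111010000111100111010001100 in binary

1001111010000111100111010001100


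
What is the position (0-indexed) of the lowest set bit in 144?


0b10010000. Lowest set bit at position 4

4


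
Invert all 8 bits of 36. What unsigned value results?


36 ^ 255 = 219

219


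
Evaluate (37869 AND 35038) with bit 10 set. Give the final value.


Step 1: 37869 & 35038 = 32972
Step 2: 32972 | (1 << 10) = 32972 | 1024 = 33996

33996


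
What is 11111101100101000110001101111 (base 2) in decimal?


11111101100101000110001101111 in decimal = 531795055

531795055


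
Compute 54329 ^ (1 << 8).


54329 ^ (1 << 8) = 54329 ^ 256 = 54585

54585


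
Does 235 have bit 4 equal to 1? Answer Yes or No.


0b11101011, bit 4 = 0. No

No


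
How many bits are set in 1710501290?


0b1100101111101000010110110101010 has 17 set bits

17


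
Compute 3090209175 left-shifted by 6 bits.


0b10111000001100001101100110010111 << 6 = 0b10111000001100001101100110010111000000 = 197773387200

197773387200


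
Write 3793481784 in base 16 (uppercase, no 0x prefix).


3793481784 = E21BF038 hex

E21BF038


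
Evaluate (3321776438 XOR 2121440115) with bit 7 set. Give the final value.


Step 1: 3321776438 ^ 2121440115 = 3146568261
Step 2: 3146568261 | (1 << 7) = 3146568261 | 128 = 3146568389

3146568389


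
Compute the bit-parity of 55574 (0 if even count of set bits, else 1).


0b1101100100010110 has 8 ones => parity 0

0


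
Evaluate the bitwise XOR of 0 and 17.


0b0 ^ 0b10001 = 0b10001 = 17

17


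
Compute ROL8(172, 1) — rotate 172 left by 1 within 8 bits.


Rotate 0b10101100 left by 1 (8-bit) = 0b1011001 = 89

89


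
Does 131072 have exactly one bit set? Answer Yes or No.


0b100000000000000000. Only one bit set => Yes

Yes


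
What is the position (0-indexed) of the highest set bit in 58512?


0b1110010010010000. Highest set bit at position 15

15


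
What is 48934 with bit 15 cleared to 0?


48934 & ~(1 << 15) = 16166

16166


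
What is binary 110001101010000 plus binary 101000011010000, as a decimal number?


110001101010000 + 101000011010000 = 1011010000100000 = 46112

46112


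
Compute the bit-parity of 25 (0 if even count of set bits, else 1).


0b11001 has 3 ones => parity 1

1


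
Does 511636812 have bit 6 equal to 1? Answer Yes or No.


0b11110011111101111010101001100, bit 6 = 1. Yes

Yes


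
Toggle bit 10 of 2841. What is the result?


2841 ^ (1 << 10) = 2841 ^ 1024 = 3865

3865


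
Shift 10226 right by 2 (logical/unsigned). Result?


0b10011111110010 >> 2 = 0b100111111100 = 2556

2556


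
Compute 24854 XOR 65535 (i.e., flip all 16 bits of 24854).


24854 ^ 65535 = 40681

40681


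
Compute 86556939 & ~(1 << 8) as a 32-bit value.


86556939 & ~(1 << 8) = 86556683

86556683


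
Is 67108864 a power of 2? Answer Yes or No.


0b100000000000000000000000000. Only one bit set => Yes

Yes


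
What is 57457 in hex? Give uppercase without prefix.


57457 = E071 hex

E071


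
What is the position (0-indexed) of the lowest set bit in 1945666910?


0b1110011111110001000010101011110. Lowest set bit at position 1

1


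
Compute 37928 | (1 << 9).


37928 | (1 << 9) = 37928 | 512 = 38440

38440


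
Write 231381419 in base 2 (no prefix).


231381419 = 1101110010101001100110101011 in binary

1101110010101001100110101011


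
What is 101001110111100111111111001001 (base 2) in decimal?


101001110111100111111111001001 in decimal = 702447561

702447561


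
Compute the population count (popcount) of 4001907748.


0b11101110100010000100010000100100 has 12 set bits

12


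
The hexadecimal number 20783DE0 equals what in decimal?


20783DE0 hex = 544751072 decimal

544751072


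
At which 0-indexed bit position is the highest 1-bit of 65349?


0b1111111101000101. Highest set bit at position 15

15


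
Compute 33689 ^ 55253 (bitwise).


0b1000001110011001 ^ 0b1101011111010101 = 0b101010001001100 = 21580

21580


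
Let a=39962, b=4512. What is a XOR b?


39962 ^ 4512 = 36282

36282


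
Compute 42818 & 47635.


0b1010011101000010 & 0b1011101000010011 = 0b1010001000000010 = 41474

41474


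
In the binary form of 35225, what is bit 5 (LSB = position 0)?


0b1000100110011001, position 5 = 0

0


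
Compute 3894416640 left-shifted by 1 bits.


0b11101000001000000001010100000000 << 1 = 0b111010000010000000010101000000000 = 7788833280

7788833280


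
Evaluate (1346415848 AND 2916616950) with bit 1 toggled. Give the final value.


Step 1: 1346415848 & 2916616950 = 4196576
Step 2: 4196576 ^ (1 << 1) = 4196576 ^ 2 = 4196578

4196578


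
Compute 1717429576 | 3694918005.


0b1100110010111011110010101001000 | 0b11011100001110111111100101110101 = 0b11111110011111111111110101111101 = 4269800829

4269800829


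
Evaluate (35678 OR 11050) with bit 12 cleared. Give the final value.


Step 1: 35678 | 11050 = 43902
Step 2: 43902 & ~(1 << 12) = 43902

43902


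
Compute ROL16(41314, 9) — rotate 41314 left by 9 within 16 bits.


Rotate 0b1010000101100010 left by 9 (16-bit) = 0b1100010101000010 = 50498

50498


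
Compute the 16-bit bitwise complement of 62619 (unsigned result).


~0b1111010010011011 = 0b101101100100 = 2916 (16-bit unsigned)

2916


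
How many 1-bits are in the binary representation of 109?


0b1101101 has 5 set bits

5


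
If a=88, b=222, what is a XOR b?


88 ^ 222 = 134

134


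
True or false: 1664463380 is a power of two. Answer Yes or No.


0b1100011001101011011001000010100. Multiple bits set => No

No


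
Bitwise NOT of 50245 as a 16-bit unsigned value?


~0b1100010001000101 = 0b11101110111010 = 15290 (16-bit unsigned)

15290


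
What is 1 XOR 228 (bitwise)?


0b1 ^ 0b11100100 = 0b11100101 = 229

229


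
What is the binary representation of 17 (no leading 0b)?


17 = 10001 in binary

10001


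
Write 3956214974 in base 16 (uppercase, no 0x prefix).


3956214974 = EBCF0CBE hex

EBCF0CBE


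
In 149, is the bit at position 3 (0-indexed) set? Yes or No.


0b10010101, bit 3 = 0. No

No


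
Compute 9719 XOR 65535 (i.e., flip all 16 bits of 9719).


9719 ^ 65535 = 55816

55816


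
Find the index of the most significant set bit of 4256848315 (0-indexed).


0b11111101101110100101100110111011. Highest set bit at position 31

31


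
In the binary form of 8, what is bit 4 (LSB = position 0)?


0b1000, position 4 = 0

0


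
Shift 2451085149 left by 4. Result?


0b10010010000110001001011101011101 << 4 = 0b100100100001100010010111010111010000 = 39217362384

39217362384


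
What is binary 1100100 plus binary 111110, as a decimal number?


1100100 + 111110 = 10100010 = 162

162


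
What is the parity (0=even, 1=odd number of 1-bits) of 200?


0b11001000 has 3 ones => parity 1

1


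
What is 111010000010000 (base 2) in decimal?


111010000010000 in decimal = 29712

29712


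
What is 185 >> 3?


0b10111001 >> 3 = 0b10111 = 23

23


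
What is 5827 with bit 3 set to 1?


5827 | (1 << 3) = 5827 | 8 = 5835

5835


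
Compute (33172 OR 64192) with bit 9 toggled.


Step 1: 33172 | 64192 = 64468
Step 2: 64468 ^ (1 << 9) = 64468 ^ 512 = 63956

63956


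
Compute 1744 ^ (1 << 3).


1744 ^ (1 << 3) = 1744 ^ 8 = 1752

1752


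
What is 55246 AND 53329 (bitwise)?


0b1101011111001110 & 0b1101000001010001 = 0b1101000001000000 = 53312

53312


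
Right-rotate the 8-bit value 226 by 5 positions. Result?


Rotate 0b11100010 right by 5 (8-bit) = 0b10111 = 23

23


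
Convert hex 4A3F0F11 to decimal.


4A3F0F11 hex = 1245646609 decimal

1245646609


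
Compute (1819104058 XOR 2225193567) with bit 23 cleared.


Step 1: 1819104058 ^ 2225193567 = 3905720677
Step 2: 3905720677 & ~(1 << 23) = 3897332069

3897332069


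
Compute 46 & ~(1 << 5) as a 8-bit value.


46 & ~(1 << 5) = 14

14


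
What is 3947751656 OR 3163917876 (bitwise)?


0b11101011010011011110100011101000 | 0b10111100100101011000111000110100 = 0b11111111110111011110111011111100 = 4292734716

4292734716


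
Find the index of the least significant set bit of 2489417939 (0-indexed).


0b10010100011000011000000011010011. Lowest set bit at position 0

0


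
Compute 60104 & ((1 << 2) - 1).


60104 & 3 = 0

0


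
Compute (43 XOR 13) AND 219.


Step 1: 43 ^ 13 = 38
Step 2: 38 & 219 = 2

2


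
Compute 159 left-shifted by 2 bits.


0b10011111 << 2 = 0b1001111100 = 636

636


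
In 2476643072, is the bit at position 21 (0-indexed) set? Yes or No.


0b10010011100111101001001100000000, bit 21 = 0. No

No


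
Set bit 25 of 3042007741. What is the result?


3042007741 | (1 << 25) = 3042007741 | 33554432 = 3075562173

3075562173


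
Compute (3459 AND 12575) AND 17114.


Step 1: 3459 & 12575 = 259
Step 2: 259 & 17114 = 2

2


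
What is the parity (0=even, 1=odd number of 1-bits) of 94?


0b1011110 has 5 ones => parity 1

1


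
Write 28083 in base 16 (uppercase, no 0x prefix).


28083 = 6DB3 hex

6DB3


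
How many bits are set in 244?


0b11110100 has 5 set bits

5


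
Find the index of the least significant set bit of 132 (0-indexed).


0b10000100. Lowest set bit at position 2

2


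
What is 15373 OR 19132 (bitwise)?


0b11110000001101 | 0b100101010111100 = 0b111111010111101 = 32445

32445


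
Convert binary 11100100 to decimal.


11100100 in decimal = 228

228


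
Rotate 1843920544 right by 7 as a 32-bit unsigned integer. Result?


Rotate 0b1101101111001111111111010100000 right by 7 (32-bit) = 0b1000000110110111100111111111101 = 1088147453

1088147453


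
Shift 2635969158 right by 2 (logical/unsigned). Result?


0b10011101000111011011001010000110 >> 2 = 0b100111010001110110110010100001 = 658992289

658992289


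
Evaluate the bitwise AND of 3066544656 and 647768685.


0b10110110110001111100001000010000 & 0b100110100111000010101001101101 = 0b100110100001000000001000000000 = 646185472

646185472


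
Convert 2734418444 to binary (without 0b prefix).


2734418444 = 10100010111110111110101000001100 in binary

10100010111110111110101000001100


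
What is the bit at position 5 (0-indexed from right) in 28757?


0b111000001010101, position 5 = 0

0


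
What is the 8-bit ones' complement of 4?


4 ^ 255 = 251

251


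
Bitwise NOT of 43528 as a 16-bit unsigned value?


~0b1010101000001000 = 0b101010111110111 = 22007 (16-bit unsigned)

22007


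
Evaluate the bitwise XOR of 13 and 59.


0b1101 ^ 0b111011 = 0b110110 = 54

54


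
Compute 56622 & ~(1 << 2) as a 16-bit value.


56622 & ~(1 << 2) = 56618

56618


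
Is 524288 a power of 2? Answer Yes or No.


0b10000000000000000000. Only one bit set => Yes

Yes


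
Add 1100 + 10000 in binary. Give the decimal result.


1100 + 10000 = 11100 = 28

28


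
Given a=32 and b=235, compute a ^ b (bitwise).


32 ^ 235 = 203

203


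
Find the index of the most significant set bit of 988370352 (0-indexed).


0b111010111010010101010110110000. Highest set bit at position 29

29


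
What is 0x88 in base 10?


88 hex = 136 decimal

136


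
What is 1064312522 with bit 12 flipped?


1064312522 ^ (1 << 12) = 1064312522 ^ 4096 = 1064308426

1064308426


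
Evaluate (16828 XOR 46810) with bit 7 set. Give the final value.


Step 1: 16828 ^ 46810 = 63334
Step 2: 63334 | (1 << 7) = 63334 | 128 = 63462

63462


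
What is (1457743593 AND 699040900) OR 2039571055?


Step 1: 1457743593 & 699040900 = 10617984
Step 2: 10617984 | 2039571055 = 2041800431

2041800431


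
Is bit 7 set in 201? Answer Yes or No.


0b11001001, bit 7 = 1. Yes

Yes


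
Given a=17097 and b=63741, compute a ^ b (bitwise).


17097 ^ 63741 = 47668

47668


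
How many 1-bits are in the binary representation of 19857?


0b100110110010001 has 7 set bits

7


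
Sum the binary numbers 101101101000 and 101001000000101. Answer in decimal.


101101101000 + 101001000000101 = 101110101101101 = 23917

23917


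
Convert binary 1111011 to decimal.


1111011 in decimal = 123

123


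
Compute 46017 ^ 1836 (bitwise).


0b1011001111000001 ^ 0b11100101100 = 0b1011010011101101 = 46317

46317


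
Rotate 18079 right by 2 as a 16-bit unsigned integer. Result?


Rotate 0b100011010011111 right by 2 (16-bit) = 0b1101000110100111 = 53671

53671


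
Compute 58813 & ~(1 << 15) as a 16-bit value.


58813 & ~(1 << 15) = 26045

26045


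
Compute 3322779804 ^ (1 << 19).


3322779804 ^ (1 << 19) = 3322779804 ^ 524288 = 3322255516

3322255516


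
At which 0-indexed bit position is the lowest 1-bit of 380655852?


0b10110101100000101100011101100. Lowest set bit at position 2

2


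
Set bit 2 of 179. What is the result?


179 | (1 << 2) = 179 | 4 = 183

183


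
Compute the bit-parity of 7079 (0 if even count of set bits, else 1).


0b1101110100111 has 9 ones => parity 1

1


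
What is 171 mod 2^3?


171 & 7 = 3

3


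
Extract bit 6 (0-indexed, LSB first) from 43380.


0b1010100101110100, position 6 = 1

1


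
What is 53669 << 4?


0b1101000110100101 << 4 = 0b11010001101001010000 = 858704

858704


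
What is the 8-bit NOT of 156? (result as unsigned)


~0b10011100 = 0b1100011 = 99 (8-bit unsigned)

99


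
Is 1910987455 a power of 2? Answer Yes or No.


0b1110001111001110101101010111111. Multiple bits set => No

No


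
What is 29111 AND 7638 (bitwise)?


0b111000110110111 & 0b1110111010110 = 0b1000110010110 = 4502

4502


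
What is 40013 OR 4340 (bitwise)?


0b1001110001001101 | 0b1000011110100 = 0b1001110011111101 = 40189

40189


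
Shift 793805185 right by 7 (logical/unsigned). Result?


0b101111010100001000000110000001 >> 7 = 0b10111101010000100000011 = 6201603

6201603


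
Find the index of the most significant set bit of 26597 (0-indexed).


0b110011111100101. Highest set bit at position 14

14


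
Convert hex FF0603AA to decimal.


FF0603AA hex = 4278584234 decimal

4278584234


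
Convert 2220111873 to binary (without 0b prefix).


2220111873 = 10000100010101000011100000000001 in binary

10000100010101000011100000000001


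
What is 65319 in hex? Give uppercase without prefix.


65319 = FF27 hex

FF27


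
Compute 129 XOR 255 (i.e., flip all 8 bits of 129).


129 ^ 255 = 126

126


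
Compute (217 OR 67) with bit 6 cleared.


Step 1: 217 | 67 = 219
Step 2: 219 & ~(1 << 6) = 155

155


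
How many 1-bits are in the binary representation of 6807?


0b1101010010111 has 8 set bits

8


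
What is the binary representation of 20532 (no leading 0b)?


20532 = 101000000110100 in binary

101000000110100


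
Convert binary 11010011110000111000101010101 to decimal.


11010011110000111000101010101 in decimal = 444100949

444100949


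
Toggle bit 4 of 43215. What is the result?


43215 ^ (1 << 4) = 43215 ^ 16 = 43231

43231


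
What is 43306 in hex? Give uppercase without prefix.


43306 = A92A hex

A92A


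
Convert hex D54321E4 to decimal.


D54321E4 hex = 3577946596 decimal

3577946596


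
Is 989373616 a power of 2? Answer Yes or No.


0b111010111110001010010010110000. Multiple bits set => No

No


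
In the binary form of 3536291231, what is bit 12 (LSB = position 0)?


0b11010010110001111000010110011111, position 12 = 0

0


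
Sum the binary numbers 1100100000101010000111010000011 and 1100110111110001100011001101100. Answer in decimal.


1100100000101010000111010000011 + 1100110111110001100011001101100 = 11001011000011011101010011101111 = 3406681327

3406681327


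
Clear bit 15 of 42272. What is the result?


42272 & ~(1 << 15) = 9504

9504


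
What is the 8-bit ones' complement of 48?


48 ^ 255 = 207

207


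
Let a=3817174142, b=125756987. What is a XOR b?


3817174142 ^ 125756987 = 3841692229

3841692229


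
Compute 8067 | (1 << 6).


8067 | (1 << 6) = 8067 | 64 = 8131

8131


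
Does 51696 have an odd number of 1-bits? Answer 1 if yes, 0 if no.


0b1100100111110000 has 8 ones => parity 0

0


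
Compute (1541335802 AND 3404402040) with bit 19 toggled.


Step 1: 1541335802 & 3404402040 = 1254754424
Step 2: 1254754424 ^ (1 << 19) = 1254754424 ^ 524288 = 1254230136

1254230136


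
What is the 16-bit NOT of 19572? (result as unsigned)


~0b100110001110100 = 0b1011001110001011 = 45963 (16-bit unsigned)

45963


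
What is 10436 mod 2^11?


10436 & 2047 = 196

196


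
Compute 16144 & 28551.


0b11111100010000 & 0b110111110000111 = 0b10111100000000 = 12032

12032


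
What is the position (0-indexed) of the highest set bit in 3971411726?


0b11101100101101101110111100001110. Highest set bit at position 31

31


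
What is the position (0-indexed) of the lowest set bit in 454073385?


0b11011000100001001110000101001. Lowest set bit at position 0

0


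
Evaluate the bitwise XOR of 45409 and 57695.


0b1011000101100001 ^ 0b1110000101011111 = 0b101000000111110 = 20542

20542


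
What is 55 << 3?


0b110111 << 3 = 0b110111000 = 440

440


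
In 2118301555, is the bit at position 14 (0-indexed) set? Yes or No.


0b1111110010000101011011101110011, bit 14 = 0. No

No


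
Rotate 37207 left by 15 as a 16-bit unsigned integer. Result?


Rotate 0b1001000101010111 left by 15 (16-bit) = 0b1100100010101011 = 51371

51371


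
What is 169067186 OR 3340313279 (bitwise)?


0b1010000100111100001010110010 | 0b11000111000110010010001010111111 = 0b11001111000110111110001010111111 = 3474711231

3474711231


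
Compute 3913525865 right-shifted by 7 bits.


0b11101001010000111010101001101001 >> 7 = 0b1110100101000011101010100 = 30574420

30574420


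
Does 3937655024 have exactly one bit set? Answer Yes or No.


0b11101010101100111101100011110000. Multiple bits set => No

No


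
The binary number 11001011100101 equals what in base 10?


11001011100101 in decimal = 13029

13029


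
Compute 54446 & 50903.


0b1101010010101110 & 0b1100011011010111 = 0b1100010010000110 = 50310

50310


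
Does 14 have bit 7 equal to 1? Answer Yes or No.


0b1110, bit 7 = 0. No

No


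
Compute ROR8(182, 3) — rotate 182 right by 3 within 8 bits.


Rotate 0b10110110 right by 3 (8-bit) = 0b11010110 = 214

214


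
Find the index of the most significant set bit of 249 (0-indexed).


0b11111001. Highest set bit at position 7

7


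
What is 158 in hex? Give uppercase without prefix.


158 = 9E hex

9E


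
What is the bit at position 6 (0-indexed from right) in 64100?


0b1111101001100100, position 6 = 1

1


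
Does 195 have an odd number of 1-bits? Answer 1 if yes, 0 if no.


0b11000011 has 4 ones => parity 0

0


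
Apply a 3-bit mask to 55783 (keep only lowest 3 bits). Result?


55783 & 7 = 7

7


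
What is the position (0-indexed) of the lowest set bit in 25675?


0b110010001001011. Lowest set bit at position 0

0


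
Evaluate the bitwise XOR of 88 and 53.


0b1011000 ^ 0b110101 = 0b1101101 = 109

109


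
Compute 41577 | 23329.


0b1010001001101001 | 0b101101100100001 = 0b1111101101101001 = 64361

64361


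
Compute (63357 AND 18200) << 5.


Step 1: 63357 & 18200 = 18200
Step 2: 18200 << 5 = 582400

582400


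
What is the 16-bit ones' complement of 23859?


23859 ^ 65535 = 41676

41676


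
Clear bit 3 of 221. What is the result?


221 & ~(1 << 3) = 213

213


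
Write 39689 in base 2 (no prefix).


39689 = 1001101100001001 in binary

1001101100001001


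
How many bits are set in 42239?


0b1010010011111111 has 11 set bits

11
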